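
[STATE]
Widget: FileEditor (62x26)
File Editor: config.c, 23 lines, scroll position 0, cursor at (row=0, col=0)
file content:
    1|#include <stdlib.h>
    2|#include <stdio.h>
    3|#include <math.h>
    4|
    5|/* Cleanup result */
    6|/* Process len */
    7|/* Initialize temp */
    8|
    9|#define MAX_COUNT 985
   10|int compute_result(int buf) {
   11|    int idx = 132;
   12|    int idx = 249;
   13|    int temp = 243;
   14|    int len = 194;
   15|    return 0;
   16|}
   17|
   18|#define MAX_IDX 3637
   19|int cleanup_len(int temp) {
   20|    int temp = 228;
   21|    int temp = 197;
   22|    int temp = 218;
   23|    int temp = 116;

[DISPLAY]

█include <stdlib.h>                                          ▲
#include <stdio.h>                                           █
#include <math.h>                                            ░
                                                             ░
/* Cleanup result */                                         ░
/* Process len */                                            ░
/* Initialize temp */                                        ░
                                                             ░
#define MAX_COUNT 985                                        ░
int compute_result(int buf) {                                ░
    int idx = 132;                                           ░
    int idx = 249;                                           ░
    int temp = 243;                                          ░
    int len = 194;                                           ░
    return 0;                                                ░
}                                                            ░
                                                             ░
#define MAX_IDX 3637                                         ░
int cleanup_len(int temp) {                                  ░
    int temp = 228;                                          ░
    int temp = 197;                                          ░
    int temp = 218;                                          ░
    int temp = 116;                                          ░
                                                             ░
                                                             ░
                                                             ▼


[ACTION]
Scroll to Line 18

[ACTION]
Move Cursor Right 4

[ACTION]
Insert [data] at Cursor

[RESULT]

#incdata█ude <stdlib.h>                                      ▲
#include <stdio.h>                                           █
#include <math.h>                                            ░
                                                             ░
/* Cleanup result */                                         ░
/* Process len */                                            ░
/* Initialize temp */                                        ░
                                                             ░
#define MAX_COUNT 985                                        ░
int compute_result(int buf) {                                ░
    int idx = 132;                                           ░
    int idx = 249;                                           ░
    int temp = 243;                                          ░
    int len = 194;                                           ░
    return 0;                                                ░
}                                                            ░
                                                             ░
#define MAX_IDX 3637                                         ░
int cleanup_len(int temp) {                                  ░
    int temp = 228;                                          ░
    int temp = 197;                                          ░
    int temp = 218;                                          ░
    int temp = 116;                                          ░
                                                             ░
                                                             ░
                                                             ▼


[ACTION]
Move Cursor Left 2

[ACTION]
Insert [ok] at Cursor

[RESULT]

#incdaok█alude <stdlib.h>                                    ▲
#include <stdio.h>                                           █
#include <math.h>                                            ░
                                                             ░
/* Cleanup result */                                         ░
/* Process len */                                            ░
/* Initialize temp */                                        ░
                                                             ░
#define MAX_COUNT 985                                        ░
int compute_result(int buf) {                                ░
    int idx = 132;                                           ░
    int idx = 249;                                           ░
    int temp = 243;                                          ░
    int len = 194;                                           ░
    return 0;                                                ░
}                                                            ░
                                                             ░
#define MAX_IDX 3637                                         ░
int cleanup_len(int temp) {                                  ░
    int temp = 228;                                          ░
    int temp = 197;                                          ░
    int temp = 218;                                          ░
    int temp = 116;                                          ░
                                                             ░
                                                             ░
                                                             ▼


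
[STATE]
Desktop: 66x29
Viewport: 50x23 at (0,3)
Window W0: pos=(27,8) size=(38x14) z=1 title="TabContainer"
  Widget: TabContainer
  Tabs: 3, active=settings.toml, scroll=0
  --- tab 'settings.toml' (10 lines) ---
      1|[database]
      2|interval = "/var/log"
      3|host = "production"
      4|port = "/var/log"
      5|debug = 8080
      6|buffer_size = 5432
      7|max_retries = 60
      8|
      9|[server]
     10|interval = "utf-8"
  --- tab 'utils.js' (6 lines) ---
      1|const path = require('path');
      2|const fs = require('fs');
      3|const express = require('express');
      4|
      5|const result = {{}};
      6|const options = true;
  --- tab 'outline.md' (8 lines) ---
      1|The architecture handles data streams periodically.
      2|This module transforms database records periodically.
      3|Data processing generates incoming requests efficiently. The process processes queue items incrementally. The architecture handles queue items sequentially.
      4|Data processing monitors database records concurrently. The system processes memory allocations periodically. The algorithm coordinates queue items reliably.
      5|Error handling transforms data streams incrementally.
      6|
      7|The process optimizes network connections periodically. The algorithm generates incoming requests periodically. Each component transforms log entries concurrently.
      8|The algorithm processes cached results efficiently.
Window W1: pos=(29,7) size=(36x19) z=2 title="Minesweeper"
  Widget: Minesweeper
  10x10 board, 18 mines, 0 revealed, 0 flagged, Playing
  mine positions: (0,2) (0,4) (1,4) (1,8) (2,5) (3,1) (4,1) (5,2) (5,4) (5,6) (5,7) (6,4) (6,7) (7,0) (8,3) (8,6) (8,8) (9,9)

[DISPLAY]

                                                  
                                                  
                                                  
                                                  
                             ┏━━━━━━━━━━━━━━━━━━━━
                           ┏━┃ Minesweeper        
                           ┃ ┠────────────────────
                           ┠─┃■■■■■■■■■■          
                           ┃[┃■■■■■■■■■■          
                           ┃─┃■■■■■■■■■■          
                           ┃[┃■■■■■■■■■■          
                           ┃i┃■■■■■■■■■■          
                           ┃h┃■■■■■■■■■■          
                           ┃p┃■■■■■■■■■■          
                           ┃d┃■■■■■■■■■■          
                           ┃b┃■■■■■■■■■■          
                           ┃m┃■■■■■■■■■■          
                           ┃ ┃                    
                           ┗━┃                    
                             ┃                    
                             ┃                    
                             ┃                    
                             ┗━━━━━━━━━━━━━━━━━━━━


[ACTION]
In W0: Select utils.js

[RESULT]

                                                  
                                                  
                                                  
                                                  
                             ┏━━━━━━━━━━━━━━━━━━━━
                           ┏━┃ Minesweeper        
                           ┃ ┠────────────────────
                           ┠─┃■■■■■■■■■■          
                           ┃ ┃■■■■■■■■■■          
                           ┃─┃■■■■■■■■■■          
                           ┃c┃■■■■■■■■■■          
                           ┃c┃■■■■■■■■■■          
                           ┃c┃■■■■■■■■■■          
                           ┃ ┃■■■■■■■■■■          
                           ┃c┃■■■■■■■■■■          
                           ┃c┃■■■■■■■■■■          
                           ┃ ┃■■■■■■■■■■          
                           ┃ ┃                    
                           ┗━┃                    
                             ┃                    
                             ┃                    
                             ┃                    
                             ┗━━━━━━━━━━━━━━━━━━━━


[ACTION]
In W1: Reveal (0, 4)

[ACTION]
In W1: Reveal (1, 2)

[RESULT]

                                                  
                                                  
                                                  
                                                  
                             ┏━━━━━━━━━━━━━━━━━━━━
                           ┏━┃ Minesweeper        
                           ┃ ┠────────────────────
                           ┠─┃■■✹■✹■■■■■          
                           ┃ ┃■■■■✹■■■✹■          
                           ┃─┃■■■■■✹■■■■          
                           ┃c┃■✹■■■■■■■■          
                           ┃c┃■✹■■■■■■■■          
                           ┃c┃■■✹■✹■✹✹■■          
                           ┃ ┃■■■■✹■■✹■■          
                           ┃c┃✹■■■■■■■■■          
                           ┃c┃■■■✹■■✹■✹■          
                           ┃ ┃■■■■■■■■■✹          
                           ┃ ┃                    
                           ┗━┃                    
                             ┃                    
                             ┃                    
                             ┃                    
                             ┗━━━━━━━━━━━━━━━━━━━━


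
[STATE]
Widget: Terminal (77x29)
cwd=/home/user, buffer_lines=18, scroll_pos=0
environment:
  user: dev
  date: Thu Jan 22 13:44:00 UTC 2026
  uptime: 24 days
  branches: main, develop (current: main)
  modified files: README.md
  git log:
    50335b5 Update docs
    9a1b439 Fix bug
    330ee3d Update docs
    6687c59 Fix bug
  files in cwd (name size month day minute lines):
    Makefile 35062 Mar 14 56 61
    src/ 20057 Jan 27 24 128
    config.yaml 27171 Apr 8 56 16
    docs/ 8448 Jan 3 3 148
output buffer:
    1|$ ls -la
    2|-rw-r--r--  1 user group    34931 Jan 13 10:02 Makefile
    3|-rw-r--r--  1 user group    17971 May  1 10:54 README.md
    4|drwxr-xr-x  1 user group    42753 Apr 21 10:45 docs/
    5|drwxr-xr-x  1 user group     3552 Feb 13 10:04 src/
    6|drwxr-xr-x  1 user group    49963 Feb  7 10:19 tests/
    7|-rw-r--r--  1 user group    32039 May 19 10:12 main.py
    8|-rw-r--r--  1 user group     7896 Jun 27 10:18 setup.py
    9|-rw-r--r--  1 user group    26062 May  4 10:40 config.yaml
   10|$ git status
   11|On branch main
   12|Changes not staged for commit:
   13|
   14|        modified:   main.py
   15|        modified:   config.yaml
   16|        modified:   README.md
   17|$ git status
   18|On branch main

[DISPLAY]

$ ls -la                                                                     
-rw-r--r--  1 user group    34931 Jan 13 10:02 Makefile                      
-rw-r--r--  1 user group    17971 May  1 10:54 README.md                     
drwxr-xr-x  1 user group    42753 Apr 21 10:45 docs/                         
drwxr-xr-x  1 user group     3552 Feb 13 10:04 src/                          
drwxr-xr-x  1 user group    49963 Feb  7 10:19 tests/                        
-rw-r--r--  1 user group    32039 May 19 10:12 main.py                       
-rw-r--r--  1 user group     7896 Jun 27 10:18 setup.py                      
-rw-r--r--  1 user group    26062 May  4 10:40 config.yaml                   
$ git status                                                                 
On branch main                                                               
Changes not staged for commit:                                               
                                                                             
        modified:   main.py                                                  
        modified:   config.yaml                                              
        modified:   README.md                                                
$ git status                                                                 
On branch main                                                               
$ █                                                                          
                                                                             
                                                                             
                                                                             
                                                                             
                                                                             
                                                                             
                                                                             
                                                                             
                                                                             
                                                                             


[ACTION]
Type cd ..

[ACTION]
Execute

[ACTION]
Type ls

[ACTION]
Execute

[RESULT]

$ ls -la                                                                     
-rw-r--r--  1 user group    34931 Jan 13 10:02 Makefile                      
-rw-r--r--  1 user group    17971 May  1 10:54 README.md                     
drwxr-xr-x  1 user group    42753 Apr 21 10:45 docs/                         
drwxr-xr-x  1 user group     3552 Feb 13 10:04 src/                          
drwxr-xr-x  1 user group    49963 Feb  7 10:19 tests/                        
-rw-r--r--  1 user group    32039 May 19 10:12 main.py                       
-rw-r--r--  1 user group     7896 Jun 27 10:18 setup.py                      
-rw-r--r--  1 user group    26062 May  4 10:40 config.yaml                   
$ git status                                                                 
On branch main                                                               
Changes not staged for commit:                                               
                                                                             
        modified:   main.py                                                  
        modified:   config.yaml                                              
        modified:   README.md                                                
$ git status                                                                 
On branch main                                                               
$ cd ..                                                                      
                                                                             
$ ls                                                                         
Makefile  src/  config.yaml  docs/                                           
$ █                                                                          
                                                                             
                                                                             
                                                                             
                                                                             
                                                                             
                                                                             


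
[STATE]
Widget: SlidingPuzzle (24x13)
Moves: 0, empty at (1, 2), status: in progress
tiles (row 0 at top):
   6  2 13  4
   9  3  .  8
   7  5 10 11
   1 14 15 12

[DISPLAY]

┌────┬────┬────┬────┐   
│  6 │  2 │ 13 │  4 │   
├────┼────┼────┼────┤   
│  9 │  3 │    │  8 │   
├────┼────┼────┼────┤   
│  7 │  5 │ 10 │ 11 │   
├────┼────┼────┼────┤   
│  1 │ 14 │ 15 │ 12 │   
└────┴────┴────┴────┘   
Moves: 0                
                        
                        
                        


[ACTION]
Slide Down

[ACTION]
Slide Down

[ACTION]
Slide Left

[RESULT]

┌────┬────┬────┬────┐   
│  6 │  2 │  4 │    │   
├────┼────┼────┼────┤   
│  9 │  3 │ 13 │  8 │   
├────┼────┼────┼────┤   
│  7 │  5 │ 10 │ 11 │   
├────┼────┼────┼────┤   
│  1 │ 14 │ 15 │ 12 │   
└────┴────┴────┴────┘   
Moves: 2                
                        
                        
                        


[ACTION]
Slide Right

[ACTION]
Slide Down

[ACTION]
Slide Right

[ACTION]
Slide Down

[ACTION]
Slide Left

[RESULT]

┌────┬────┬────┬────┐   
│  6 │  2 │    │  4 │   
├────┼────┼────┼────┤   
│  9 │  3 │ 13 │  8 │   
├────┼────┼────┼────┤   
│  7 │  5 │ 10 │ 11 │   
├────┼────┼────┼────┤   
│  1 │ 14 │ 15 │ 12 │   
└────┴────┴────┴────┘   
Moves: 5                
                        
                        
                        


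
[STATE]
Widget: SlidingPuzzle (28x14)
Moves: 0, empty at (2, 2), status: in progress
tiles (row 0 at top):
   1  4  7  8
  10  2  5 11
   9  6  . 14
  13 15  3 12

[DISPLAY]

┌────┬────┬────┬────┐       
│  1 │  4 │  7 │  8 │       
├────┼────┼────┼────┤       
│ 10 │  2 │  5 │ 11 │       
├────┼────┼────┼────┤       
│  9 │  6 │    │ 14 │       
├────┼────┼────┼────┤       
│ 13 │ 15 │  3 │ 12 │       
└────┴────┴────┴────┘       
Moves: 0                    
                            
                            
                            
                            


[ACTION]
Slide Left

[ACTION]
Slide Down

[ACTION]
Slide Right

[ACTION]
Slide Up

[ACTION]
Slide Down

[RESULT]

┌────┬────┬────┬────┐       
│  1 │  4 │  7 │  8 │       
├────┼────┼────┼────┤       
│ 10 │  2 │    │  5 │       
├────┼────┼────┼────┤       
│  9 │  6 │ 14 │ 11 │       
├────┼────┼────┼────┤       
│ 13 │ 15 │  3 │ 12 │       
└────┴────┴────┴────┘       
Moves: 5                    
                            
                            
                            
                            


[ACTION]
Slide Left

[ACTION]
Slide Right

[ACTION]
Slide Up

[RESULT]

┌────┬────┬────┬────┐       
│  1 │  4 │  7 │  8 │       
├────┼────┼────┼────┤       
│ 10 │  2 │ 14 │  5 │       
├────┼────┼────┼────┤       
│  9 │  6 │    │ 11 │       
├────┼────┼────┼────┤       
│ 13 │ 15 │  3 │ 12 │       
└────┴────┴────┴────┘       
Moves: 8                    
                            
                            
                            
                            


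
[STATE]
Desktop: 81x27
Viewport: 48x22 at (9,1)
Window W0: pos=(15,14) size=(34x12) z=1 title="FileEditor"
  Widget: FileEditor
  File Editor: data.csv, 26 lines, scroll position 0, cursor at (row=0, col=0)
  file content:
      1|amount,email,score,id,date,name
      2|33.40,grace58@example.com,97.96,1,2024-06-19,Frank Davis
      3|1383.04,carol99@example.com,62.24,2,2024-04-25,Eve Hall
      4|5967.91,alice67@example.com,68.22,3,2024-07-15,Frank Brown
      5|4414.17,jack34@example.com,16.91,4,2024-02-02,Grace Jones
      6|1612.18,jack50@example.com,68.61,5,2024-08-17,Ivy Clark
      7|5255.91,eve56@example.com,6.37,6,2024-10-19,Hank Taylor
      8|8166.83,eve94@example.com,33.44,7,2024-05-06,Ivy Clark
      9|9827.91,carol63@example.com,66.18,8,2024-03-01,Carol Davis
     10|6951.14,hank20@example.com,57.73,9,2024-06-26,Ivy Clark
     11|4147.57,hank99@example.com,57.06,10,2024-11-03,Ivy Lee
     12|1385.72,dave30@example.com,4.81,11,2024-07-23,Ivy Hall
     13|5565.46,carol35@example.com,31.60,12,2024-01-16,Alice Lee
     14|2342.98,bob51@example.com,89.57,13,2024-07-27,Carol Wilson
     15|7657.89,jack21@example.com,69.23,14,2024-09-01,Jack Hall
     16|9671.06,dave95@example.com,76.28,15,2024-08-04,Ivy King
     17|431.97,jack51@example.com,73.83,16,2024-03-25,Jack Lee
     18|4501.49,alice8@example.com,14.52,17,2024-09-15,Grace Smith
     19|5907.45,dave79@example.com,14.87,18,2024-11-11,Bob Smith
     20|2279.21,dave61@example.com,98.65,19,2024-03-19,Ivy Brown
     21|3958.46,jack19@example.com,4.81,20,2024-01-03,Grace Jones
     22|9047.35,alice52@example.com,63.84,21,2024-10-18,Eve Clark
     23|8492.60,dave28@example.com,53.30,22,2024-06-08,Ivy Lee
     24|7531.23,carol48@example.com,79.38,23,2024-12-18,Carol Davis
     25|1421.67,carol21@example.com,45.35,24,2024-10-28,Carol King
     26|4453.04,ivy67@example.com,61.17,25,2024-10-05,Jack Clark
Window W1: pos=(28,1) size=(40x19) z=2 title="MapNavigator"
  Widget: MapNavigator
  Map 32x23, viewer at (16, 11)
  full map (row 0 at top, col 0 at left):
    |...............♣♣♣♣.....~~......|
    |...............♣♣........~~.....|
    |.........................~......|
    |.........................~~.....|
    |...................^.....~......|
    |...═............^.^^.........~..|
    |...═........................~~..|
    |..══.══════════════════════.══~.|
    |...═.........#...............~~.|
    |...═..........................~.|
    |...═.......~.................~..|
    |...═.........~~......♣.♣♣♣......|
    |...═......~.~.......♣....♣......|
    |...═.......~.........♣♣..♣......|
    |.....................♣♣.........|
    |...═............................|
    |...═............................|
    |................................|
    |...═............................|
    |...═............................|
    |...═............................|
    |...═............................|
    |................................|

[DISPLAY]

                   ┏━━━━━━━━━━━━━━━━━━━━━━━━━━━━
                   ┃ MapNavigator               
                   ┠────────────────────────────
                   ┃   ...................^.....
                   ┃   ...═............^.^^.....
                   ┃   ...═.....................
                   ┃   ..══.════════════════════
                   ┃   ...═.........#...........
                   ┃   ...═.....................
                   ┃   ...═.......~.............
                   ┃   ...═.........~~.@....♣.♣♣
                   ┃   ...═......~.~.......♣....
                   ┃   ...═.......~.........♣♣..
      ┏━━━━━━━━━━━━┃   .....................♣♣..
      ┃ FileEditor ┃   ...═.....................
      ┠────────────┃   ...═.....................
      ┃█mount,email┃   .........................
      ┃33.40,grace5┃   ...═.....................
      ┃1383.04,caro┗━━━━━━━━━━━━━━━━━━━━━━━━━━━━
      ┃5967.91,alice67@example.com,68.░┃        
      ┃4414.17,jack34@example.com,16.9░┃        
      ┃1612.18,jack50@example.com,68.6░┃        


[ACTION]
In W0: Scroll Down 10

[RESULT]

                   ┏━━━━━━━━━━━━━━━━━━━━━━━━━━━━
                   ┃ MapNavigator               
                   ┠────────────────────────────
                   ┃   ...................^.....
                   ┃   ...═............^.^^.....
                   ┃   ...═.....................
                   ┃   ..══.════════════════════
                   ┃   ...═.........#...........
                   ┃   ...═.....................
                   ┃   ...═.......~.............
                   ┃   ...═.........~~.@....♣.♣♣
                   ┃   ...═......~.~.......♣....
                   ┃   ...═.......~.........♣♣..
      ┏━━━━━━━━━━━━┃   .....................♣♣..
      ┃ FileEditor ┃   ...═.....................
      ┠────────────┃   ...═.....................
      ┃4147.57,hank┃   .........................
      ┃1385.72,dave┃   ...═.....................
      ┃5565.46,caro┗━━━━━━━━━━━━━━━━━━━━━━━━━━━━
      ┃2342.98,bob51@example.com,89.57░┃        
      ┃7657.89,jack21@example.com,69.2█┃        
      ┃9671.06,dave95@example.com,76.2░┃        


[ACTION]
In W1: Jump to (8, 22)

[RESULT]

                   ┏━━━━━━━━━━━━━━━━━━━━━━━━━━━━
                   ┃ MapNavigator               
                   ┠────────────────────────────
                   ┃           ...═.............
                   ┃           ...═.............
                   ┃           .................
                   ┃           ...═.............
                   ┃           ...═.............
                   ┃           ...═.............
                   ┃           ...═.............
                   ┃           ........@........
                   ┃                            
                   ┃                            
      ┏━━━━━━━━━━━━┃                            
      ┃ FileEditor ┃                            
      ┠────────────┃                            
      ┃4147.57,hank┃                            
      ┃1385.72,dave┃                            
      ┃5565.46,caro┗━━━━━━━━━━━━━━━━━━━━━━━━━━━━
      ┃2342.98,bob51@example.com,89.57░┃        
      ┃7657.89,jack21@example.com,69.2█┃        
      ┃9671.06,dave95@example.com,76.2░┃        


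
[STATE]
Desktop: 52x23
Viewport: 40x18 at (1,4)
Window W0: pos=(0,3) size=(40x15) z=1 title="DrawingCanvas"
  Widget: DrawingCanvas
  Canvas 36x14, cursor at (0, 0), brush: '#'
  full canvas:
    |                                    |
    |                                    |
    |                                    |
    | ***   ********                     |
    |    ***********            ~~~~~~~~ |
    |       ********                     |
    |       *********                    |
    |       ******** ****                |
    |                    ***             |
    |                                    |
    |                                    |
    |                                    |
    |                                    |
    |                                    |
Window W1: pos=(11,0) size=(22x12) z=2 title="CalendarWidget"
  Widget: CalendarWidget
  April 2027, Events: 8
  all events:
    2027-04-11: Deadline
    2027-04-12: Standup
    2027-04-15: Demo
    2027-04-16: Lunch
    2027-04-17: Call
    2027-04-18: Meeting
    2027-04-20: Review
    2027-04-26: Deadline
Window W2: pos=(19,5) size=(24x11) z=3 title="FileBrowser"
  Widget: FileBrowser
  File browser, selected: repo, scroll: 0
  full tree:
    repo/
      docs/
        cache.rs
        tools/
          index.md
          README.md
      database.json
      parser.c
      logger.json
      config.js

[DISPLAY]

 DrawingCa┃Mo Tu We Th Fr Sa Su┃      ┃ 
──────────┃       ┏━━━━━━━━━━━━━━━━━━━━━
+         ┃ 5  6  ┃ FileBrowser         
          ┃12* 13 ┠─────────────────────
          ┃19 20* ┃> [-] repo/          
 ***   ***┃26* 27 ┃    [+] docs/        
    ******┃       ┃    database.json    
       ***┗━━━━━━━┃    parser.c         
       *********  ┃    logger.json      
       ******** **┃    config.js        
                  ┃                     
                  ┗━━━━━━━━━━━━━━━━━━━━━
                                      ┃ 
━━━━━━━━━━━━━━━━━━━━━━━━━━━━━━━━━━━━━━┛ 
                                        
                                        
                                        
                                        


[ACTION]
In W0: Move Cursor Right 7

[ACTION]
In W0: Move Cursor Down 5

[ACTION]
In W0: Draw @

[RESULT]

 DrawingCa┃Mo Tu We Th Fr Sa Su┃      ┃ 
──────────┃       ┏━━━━━━━━━━━━━━━━━━━━━
          ┃ 5  6  ┃ FileBrowser         
          ┃12* 13 ┠─────────────────────
          ┃19 20* ┃> [-] repo/          
 ***   ***┃26* 27 ┃    [+] docs/        
    ******┃       ┃    database.json    
       @**┗━━━━━━━┃    parser.c         
       *********  ┃    logger.json      
       ******** **┃    config.js        
                  ┃                     
                  ┗━━━━━━━━━━━━━━━━━━━━━
                                      ┃ 
━━━━━━━━━━━━━━━━━━━━━━━━━━━━━━━━━━━━━━┛ 
                                        
                                        
                                        
                                        


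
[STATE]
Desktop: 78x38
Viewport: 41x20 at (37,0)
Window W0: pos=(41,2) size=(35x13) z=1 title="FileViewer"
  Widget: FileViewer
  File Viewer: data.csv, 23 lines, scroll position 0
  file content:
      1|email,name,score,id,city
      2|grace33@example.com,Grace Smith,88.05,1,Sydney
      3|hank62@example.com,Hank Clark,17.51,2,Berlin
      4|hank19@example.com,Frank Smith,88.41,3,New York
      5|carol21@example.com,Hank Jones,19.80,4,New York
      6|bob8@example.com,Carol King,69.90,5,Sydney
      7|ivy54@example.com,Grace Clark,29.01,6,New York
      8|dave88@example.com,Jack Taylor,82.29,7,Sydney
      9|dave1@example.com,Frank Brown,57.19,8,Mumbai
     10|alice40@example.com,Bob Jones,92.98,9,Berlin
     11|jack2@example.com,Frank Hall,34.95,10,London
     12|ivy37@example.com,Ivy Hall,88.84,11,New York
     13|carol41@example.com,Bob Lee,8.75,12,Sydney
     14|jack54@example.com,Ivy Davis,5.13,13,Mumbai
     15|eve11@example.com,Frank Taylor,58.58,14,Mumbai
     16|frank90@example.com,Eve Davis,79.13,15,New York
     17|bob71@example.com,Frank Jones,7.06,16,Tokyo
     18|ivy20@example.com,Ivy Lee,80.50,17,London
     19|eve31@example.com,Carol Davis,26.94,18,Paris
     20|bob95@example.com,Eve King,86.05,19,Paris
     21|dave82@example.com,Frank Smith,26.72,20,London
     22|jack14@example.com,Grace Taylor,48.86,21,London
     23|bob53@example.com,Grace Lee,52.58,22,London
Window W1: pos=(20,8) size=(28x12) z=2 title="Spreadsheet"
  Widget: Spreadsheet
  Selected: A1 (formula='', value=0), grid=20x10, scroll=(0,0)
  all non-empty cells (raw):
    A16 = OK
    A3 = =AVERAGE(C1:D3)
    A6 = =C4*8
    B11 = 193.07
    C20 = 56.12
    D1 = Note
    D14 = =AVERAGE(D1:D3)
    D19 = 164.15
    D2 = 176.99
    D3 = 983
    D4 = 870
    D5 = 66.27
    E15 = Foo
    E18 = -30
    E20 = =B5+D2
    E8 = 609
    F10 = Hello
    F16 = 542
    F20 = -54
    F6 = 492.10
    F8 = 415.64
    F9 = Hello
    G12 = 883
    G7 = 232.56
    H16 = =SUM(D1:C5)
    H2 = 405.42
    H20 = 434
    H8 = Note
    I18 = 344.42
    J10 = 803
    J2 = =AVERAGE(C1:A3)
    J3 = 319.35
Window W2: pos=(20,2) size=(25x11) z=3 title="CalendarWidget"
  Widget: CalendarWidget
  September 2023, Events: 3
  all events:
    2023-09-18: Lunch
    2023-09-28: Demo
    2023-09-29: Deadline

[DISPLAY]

                                         
                                         
━━━━━━━┓━━━━━━━━━━━━━━━━━━━━━━━━━━━━━━┓  
       ┃leViewer                      ┃  
───────┨──────────────────────────────┨  
023    ┃il,name,score,id,city        ▲┃  
a Su   ┃ce33@example.com,Grace Smith,█┃  
2  3   ┃k62@example.com,Hank Clark,17░┃  
9 10   ┃━━┓@example.com,Frank Smith,8░┃  
6 17   ┃  ┃1@example.com,Hank Jones,1░┃  
23 24  ┃──┨xample.com,Carol King,69.9░┃  
 30    ┃  ┃example.com,Grace Clark,29░┃  
━━━━━━━┛  ┃@example.com,Jack Taylor,8░┃  
----------┃example.com,Frank Brown,57▼┃  
   0      ┃━━━━━━━━━━━━━━━━━━━━━━━━━━━┛  
   0      ┃                              
   0      ┃                              
   0      ┃                              
   0      ┃                              
━━━━━━━━━━┛                              


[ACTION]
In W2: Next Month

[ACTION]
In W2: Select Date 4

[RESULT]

                                         
                                         
━━━━━━━┓━━━━━━━━━━━━━━━━━━━━━━━━━━━━━━┓  
       ┃leViewer                      ┃  
───────┨──────────────────────────────┨  
23     ┃il,name,score,id,city        ▲┃  
a Su   ┃ce33@example.com,Grace Smith,█┃  
   1   ┃k62@example.com,Hank Clark,17░┃  
  7  8 ┃━━┓@example.com,Frank Smith,8░┃  
4 15   ┃  ┃1@example.com,Hank Jones,1░┃  
1 22   ┃──┨xample.com,Carol King,69.9░┃  
8 29   ┃  ┃example.com,Grace Clark,29░┃  
━━━━━━━┛  ┃@example.com,Jack Taylor,8░┃  
----------┃example.com,Frank Brown,57▼┃  
   0      ┃━━━━━━━━━━━━━━━━━━━━━━━━━━━┛  
   0      ┃                              
   0      ┃                              
   0      ┃                              
   0      ┃                              
━━━━━━━━━━┛                              


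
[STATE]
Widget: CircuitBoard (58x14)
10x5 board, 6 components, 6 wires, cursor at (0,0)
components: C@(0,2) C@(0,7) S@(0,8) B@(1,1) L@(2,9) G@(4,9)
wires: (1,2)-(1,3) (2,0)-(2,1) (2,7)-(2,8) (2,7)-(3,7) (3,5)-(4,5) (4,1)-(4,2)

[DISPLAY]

   0 1 2 3 4 5 6 7 8 9                                    
0  [.]      C                   C   S                     
                                                          
1       B   · ─ ·                                         
                                                          
2   · ─ ·                       · ─ ·   L                 
                                │                         
3                       ·       ·                         
                        │                                 
4       · ─ ·           ·               G                 
Cursor: (0,0)                                             
                                                          
                                                          
                                                          


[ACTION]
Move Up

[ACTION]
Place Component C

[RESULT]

   0 1 2 3 4 5 6 7 8 9                                    
0  [C]      C                   C   S                     
                                                          
1       B   · ─ ·                                         
                                                          
2   · ─ ·                       · ─ ·   L                 
                                │                         
3                       ·       ·                         
                        │                                 
4       · ─ ·           ·               G                 
Cursor: (0,0)                                             
                                                          
                                                          
                                                          


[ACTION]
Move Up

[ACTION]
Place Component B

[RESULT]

   0 1 2 3 4 5 6 7 8 9                                    
0  [B]      C                   C   S                     
                                                          
1       B   · ─ ·                                         
                                                          
2   · ─ ·                       · ─ ·   L                 
                                │                         
3                       ·       ·                         
                        │                                 
4       · ─ ·           ·               G                 
Cursor: (0,0)                                             
                                                          
                                                          
                                                          
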